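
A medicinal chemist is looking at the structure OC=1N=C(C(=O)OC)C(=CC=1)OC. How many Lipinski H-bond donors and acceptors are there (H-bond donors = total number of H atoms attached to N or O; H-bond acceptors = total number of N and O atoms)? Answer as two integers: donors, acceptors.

Donors: find every N or O and count the H atoms it carries.
  atom 1 (O): bond orders sum to 1 → 1 H
  atom 3 (N): bond orders sum to 3 → 0 H
  atom 6 (O): bond orders sum to 2 → 0 H
  atom 7 (O): bond orders sum to 2 → 0 H
  atom 12 (O): bond orders sum to 2 → 0 H
Lipinski HBD = 1.
Acceptors: N atoms = 1, O atoms = 4 → HBA = 5.

1, 5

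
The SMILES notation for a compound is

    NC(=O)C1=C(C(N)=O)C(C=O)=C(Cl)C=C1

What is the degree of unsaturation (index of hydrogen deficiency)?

Molecular formula: C9H7ClN2O3.
DoU = (2C + 2 + N − H − X) / 2, where X is the halogen count and O/S are ignored.
    = (2·9 + 2 + 2 − 7 − 1) / 2 = 14 / 2 = 7.

7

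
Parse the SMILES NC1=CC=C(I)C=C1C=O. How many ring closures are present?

In SMILES, each pair of matching ring-closure digits denotes one ring-closing bond; the number of such bonds equals the number of independent rings.
Ring-closure bonds here: 1.

1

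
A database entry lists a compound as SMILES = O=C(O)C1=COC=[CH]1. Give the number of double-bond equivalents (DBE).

4

Molecular formula: C5H4O3.
DoU = (2C + 2 + N − H − X) / 2, where X is the halogen count and O/S are ignored.
    = (2·5 + 2 + 0 − 4 − 0) / 2 = 8 / 2 = 4.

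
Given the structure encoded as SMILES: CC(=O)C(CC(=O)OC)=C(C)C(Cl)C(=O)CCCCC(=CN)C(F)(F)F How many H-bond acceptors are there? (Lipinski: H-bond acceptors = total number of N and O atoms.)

5

N atoms: 1; O atoms: 4.
Lipinski HBA = 1 + 4 = 5.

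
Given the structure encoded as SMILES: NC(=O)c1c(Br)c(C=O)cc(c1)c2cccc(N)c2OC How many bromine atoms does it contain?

1

Scan the SMILES for Br atoms (remember two-letter symbols like Cl and Br are single atoms).
Bromine count: 1.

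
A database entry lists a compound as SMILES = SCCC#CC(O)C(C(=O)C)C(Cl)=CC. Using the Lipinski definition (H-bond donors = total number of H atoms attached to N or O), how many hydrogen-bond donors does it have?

1

Donors: find every N or O and count the H atoms it carries.
  atom 7 (O): bond orders sum to 1 → 1 H
  atom 10 (O): bond orders sum to 2 → 0 H
Lipinski HBD = 1.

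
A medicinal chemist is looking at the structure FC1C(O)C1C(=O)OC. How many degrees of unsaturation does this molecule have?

Molecular formula: C5H7FO3.
DoU = (2C + 2 + N − H − X) / 2, where X is the halogen count and O/S are ignored.
    = (2·5 + 2 + 0 − 7 − 1) / 2 = 4 / 2 = 2.

2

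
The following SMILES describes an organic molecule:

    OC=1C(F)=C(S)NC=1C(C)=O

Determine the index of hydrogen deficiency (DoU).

Degree of unsaturation = (number of rings) + (number of π bonds).
Ring closures in the SMILES: 1.
π bonds: 3 double bonds (each 1 DoU) → 3 DoU from unsaturation.
Total DoU = 1 + 3 = 4.

4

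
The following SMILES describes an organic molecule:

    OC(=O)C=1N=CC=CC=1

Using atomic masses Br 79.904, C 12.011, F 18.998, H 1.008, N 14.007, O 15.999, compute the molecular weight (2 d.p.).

123.11 g/mol

First, the molecular formula is C6H5NO2 (counting implicit H from valence).
  C: 6 × 12.011 = 72.066
  H: 5 × 1.008 = 5.040
  N: 1 × 14.007 = 14.007
  O: 2 × 15.999 = 31.998
Sum: 6×12.011 + 5×1.008 + 1×14.007 + 2×15.999 = 123.111 → 123.11 g/mol.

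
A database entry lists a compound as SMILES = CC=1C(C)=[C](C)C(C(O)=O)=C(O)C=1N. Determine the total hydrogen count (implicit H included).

Walk through each heavy atom and fill implicit hydrogens from standard valence (C 4, N 3, O 2, S 2, halogen 1):
  atom 1: C, bond orders sum to 1 (valence 4) → 3 H
  atom 2: C, bond orders sum to 4 (valence 4) → 0 H
  atom 3: C, bond orders sum to 4 (valence 4) → 0 H
  atom 4: C, bond orders sum to 1 (valence 4) → 3 H
  atom 5: C with explicit H count 0
  atom 6: C, bond orders sum to 1 (valence 4) → 3 H
  atom 7: C, bond orders sum to 4 (valence 4) → 0 H
  atom 8: C, bond orders sum to 4 (valence 4) → 0 H
  atom 9: O, bond orders sum to 1 (valence 2) → 1 H
  atom 10: O, bond orders sum to 2 (valence 2) → 0 H
  atom 11: C, bond orders sum to 4 (valence 4) → 0 H
  atom 12: O, bond orders sum to 1 (valence 2) → 1 H
  atom 13: C, bond orders sum to 4 (valence 4) → 0 H
  atom 14: N, bond orders sum to 1 (valence 3) → 2 H
Total hydrogens: 13.

13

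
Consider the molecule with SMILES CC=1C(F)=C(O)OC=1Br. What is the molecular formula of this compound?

C5H4BrFO2

Walk through each heavy atom and fill implicit hydrogens from standard valence (C 4, N 3, O 2, S 2, halogen 1):
  atom 1: C, bond orders sum to 1 (valence 4) → 3 H
  atom 2: C, bond orders sum to 4 (valence 4) → 0 H
  atom 3: C, bond orders sum to 4 (valence 4) → 0 H
  atom 4: F (halogen, monovalent) → 0 H
  atom 5: C, bond orders sum to 4 (valence 4) → 0 H
  atom 6: O, bond orders sum to 1 (valence 2) → 1 H
  atom 7: O, bond orders sum to 2 (valence 2) → 0 H
  atom 8: C, bond orders sum to 4 (valence 4) → 0 H
  atom 9: Br (halogen, monovalent) → 0 H
Totals → C:5, H:4, Br:1, F:1, O:2.
In Hill order: C5H4BrFO2.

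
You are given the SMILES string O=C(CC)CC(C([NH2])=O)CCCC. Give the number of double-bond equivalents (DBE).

2

Degree of unsaturation = (number of rings) + (number of π bonds).
Ring closures in the SMILES: 0.
π bonds: 2 double bonds (each 1 DoU) → 2 DoU from unsaturation.
Total DoU = 0 + 2 = 2.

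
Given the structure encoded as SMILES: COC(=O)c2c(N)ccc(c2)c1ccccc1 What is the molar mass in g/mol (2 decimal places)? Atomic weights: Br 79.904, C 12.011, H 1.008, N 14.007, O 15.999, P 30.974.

227.26 g/mol

First, the molecular formula is C14H13NO2 (counting implicit H from valence).
  C: 14 × 12.011 = 168.154
  H: 13 × 1.008 = 13.104
  N: 1 × 14.007 = 14.007
  O: 2 × 15.999 = 31.998
Sum: 14×12.011 + 13×1.008 + 1×14.007 + 2×15.999 = 227.263 → 227.26 g/mol.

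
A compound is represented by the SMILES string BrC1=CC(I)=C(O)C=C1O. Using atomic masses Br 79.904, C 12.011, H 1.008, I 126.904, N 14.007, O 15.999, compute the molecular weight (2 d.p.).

First, the molecular formula is C6H4BrIO2 (counting implicit H from valence).
  Br: 1 × 79.904 = 79.904
  C: 6 × 12.011 = 72.066
  H: 4 × 1.008 = 4.032
  I: 1 × 126.904 = 126.904
  O: 2 × 15.999 = 31.998
Sum: 1×79.904 + 6×12.011 + 4×1.008 + 1×126.904 + 2×15.999 = 314.904 → 314.90 g/mol.

314.90 g/mol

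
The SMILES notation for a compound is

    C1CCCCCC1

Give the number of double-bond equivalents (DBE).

Degree of unsaturation = (number of rings) + (number of π bonds).
Ring closures in the SMILES: 1.
π bonds: none → 0 DoU from unsaturation.
Total DoU = 1 + 0 = 1.

1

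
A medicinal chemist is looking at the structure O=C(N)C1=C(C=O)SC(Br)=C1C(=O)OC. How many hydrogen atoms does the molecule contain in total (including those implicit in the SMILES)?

6

Walk through each heavy atom and fill implicit hydrogens from standard valence (C 4, N 3, O 2, S 2, halogen 1):
  atom 1: O, bond orders sum to 2 (valence 2) → 0 H
  atom 2: C, bond orders sum to 4 (valence 4) → 0 H
  atom 3: N, bond orders sum to 1 (valence 3) → 2 H
  atom 4: C, bond orders sum to 4 (valence 4) → 0 H
  atom 5: C, bond orders sum to 4 (valence 4) → 0 H
  atom 6: C, bond orders sum to 3 (valence 4) → 1 H
  atom 7: O, bond orders sum to 2 (valence 2) → 0 H
  atom 8: S, bond orders sum to 2 (valence 2) → 0 H
  atom 9: C, bond orders sum to 4 (valence 4) → 0 H
  atom 10: Br (halogen, monovalent) → 0 H
  atom 11: C, bond orders sum to 4 (valence 4) → 0 H
  atom 12: C, bond orders sum to 4 (valence 4) → 0 H
  atom 13: O, bond orders sum to 2 (valence 2) → 0 H
  atom 14: O, bond orders sum to 2 (valence 2) → 0 H
  atom 15: C, bond orders sum to 1 (valence 4) → 3 H
Total hydrogens: 6.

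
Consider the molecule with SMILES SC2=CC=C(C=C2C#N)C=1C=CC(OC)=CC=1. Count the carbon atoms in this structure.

Count every carbon token in the SMILES (each C, including those in ring-closure positions and inside branches).
Carbon count: 14.

14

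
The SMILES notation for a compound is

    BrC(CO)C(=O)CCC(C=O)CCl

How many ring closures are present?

In SMILES, each pair of matching ring-closure digits denotes one ring-closing bond; the number of such bonds equals the number of independent rings.
Ring-closure bonds here: 0.

0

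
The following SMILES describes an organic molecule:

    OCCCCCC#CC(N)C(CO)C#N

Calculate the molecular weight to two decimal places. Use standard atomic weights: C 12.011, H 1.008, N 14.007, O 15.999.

First, the molecular formula is C11H18N2O2 (counting implicit H from valence).
  C: 11 × 12.011 = 132.121
  H: 18 × 1.008 = 18.144
  N: 2 × 14.007 = 28.014
  O: 2 × 15.999 = 31.998
Sum: 11×12.011 + 18×1.008 + 2×14.007 + 2×15.999 = 210.277 → 210.28 g/mol.

210.28 g/mol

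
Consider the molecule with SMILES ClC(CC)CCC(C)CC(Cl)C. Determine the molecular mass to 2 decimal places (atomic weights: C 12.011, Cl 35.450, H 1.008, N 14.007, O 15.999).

First, the molecular formula is C10H20Cl2 (counting implicit H from valence).
  C: 10 × 12.011 = 120.110
  Cl: 2 × 35.450 = 70.900
  H: 20 × 1.008 = 20.160
Sum: 10×12.011 + 2×35.450 + 20×1.008 = 211.170 → 211.17 g/mol.

211.17 g/mol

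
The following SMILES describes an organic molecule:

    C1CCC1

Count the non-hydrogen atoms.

4

Every atom symbol written in the SMILES (organic subset) is one heavy atom; implicit H are not written.
Heavy atoms by element → C:4.
Total: 4.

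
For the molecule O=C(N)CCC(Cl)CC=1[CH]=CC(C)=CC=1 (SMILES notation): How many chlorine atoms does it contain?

1

Scan the SMILES for Cl atoms (remember two-letter symbols like Cl and Br are single atoms).
Chlorine count: 1.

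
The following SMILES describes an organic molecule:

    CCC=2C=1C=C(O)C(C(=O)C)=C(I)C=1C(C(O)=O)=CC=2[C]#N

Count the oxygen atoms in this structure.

Scan the SMILES for O atoms (remember two-letter symbols like Cl and Br are single atoms).
Oxygen count: 4.

4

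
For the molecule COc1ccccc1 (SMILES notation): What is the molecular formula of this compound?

Walk through each heavy atom and fill implicit hydrogens from standard valence (C 4, N 3, O 2, S 2, halogen 1); for lowercase aromatic atoms, an aromatic c carries 1 H when it has two neighbours and 0 H with three, and aromatic n carries 0 H:
  atom 1: C, bond orders sum to 1 (valence 4) → 3 H
  atom 2: O, bond orders sum to 2 (valence 2) → 0 H
  atom 3: aromatic c, 3 neighbours → 0 H
  atom 4: aromatic c, 2 neighbours → 1 H
  atom 5: aromatic c, 2 neighbours → 1 H
  atom 6: aromatic c, 2 neighbours → 1 H
  atom 7: aromatic c, 2 neighbours → 1 H
  atom 8: aromatic c, 2 neighbours → 1 H
Totals → C:7, H:8, O:1.
In Hill order: C7H8O.

C7H8O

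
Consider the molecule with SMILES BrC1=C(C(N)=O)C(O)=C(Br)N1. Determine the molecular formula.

Walk through each heavy atom and fill implicit hydrogens from standard valence (C 4, N 3, O 2, S 2, halogen 1):
  atom 1: Br (halogen, monovalent) → 0 H
  atom 2: C, bond orders sum to 4 (valence 4) → 0 H
  atom 3: C, bond orders sum to 4 (valence 4) → 0 H
  atom 4: C, bond orders sum to 4 (valence 4) → 0 H
  atom 5: N, bond orders sum to 1 (valence 3) → 2 H
  atom 6: O, bond orders sum to 2 (valence 2) → 0 H
  atom 7: C, bond orders sum to 4 (valence 4) → 0 H
  atom 8: O, bond orders sum to 1 (valence 2) → 1 H
  atom 9: C, bond orders sum to 4 (valence 4) → 0 H
  atom 10: Br (halogen, monovalent) → 0 H
  atom 11: N, bond orders sum to 2 (valence 3) → 1 H
Totals → C:5, H:4, Br:2, N:2, O:2.
In Hill order: C5H4Br2N2O2.

C5H4Br2N2O2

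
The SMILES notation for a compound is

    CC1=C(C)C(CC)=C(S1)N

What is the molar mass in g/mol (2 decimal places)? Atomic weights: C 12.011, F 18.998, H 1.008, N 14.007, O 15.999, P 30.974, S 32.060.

First, the molecular formula is C8H13NS (counting implicit H from valence).
  C: 8 × 12.011 = 96.088
  H: 13 × 1.008 = 13.104
  N: 1 × 14.007 = 14.007
  S: 1 × 32.060 = 32.060
Sum: 8×12.011 + 13×1.008 + 1×14.007 + 1×32.060 = 155.259 → 155.26 g/mol.

155.26 g/mol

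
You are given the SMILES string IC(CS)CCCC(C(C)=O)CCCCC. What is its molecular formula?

Walk through each heavy atom and fill implicit hydrogens from standard valence (C 4, N 3, O 2, S 2, halogen 1):
  atom 1: I (halogen, monovalent) → 0 H
  atom 2: C, bond orders sum to 3 (valence 4) → 1 H
  atom 3: C, bond orders sum to 2 (valence 4) → 2 H
  atom 4: S, bond orders sum to 1 (valence 2) → 1 H
  atom 5: C, bond orders sum to 2 (valence 4) → 2 H
  atom 6: C, bond orders sum to 2 (valence 4) → 2 H
  atom 7: C, bond orders sum to 2 (valence 4) → 2 H
  atom 8: C, bond orders sum to 3 (valence 4) → 1 H
  atom 9: C, bond orders sum to 4 (valence 4) → 0 H
  atom 10: C, bond orders sum to 1 (valence 4) → 3 H
  atom 11: O, bond orders sum to 2 (valence 2) → 0 H
  atom 12: C, bond orders sum to 2 (valence 4) → 2 H
  atom 13: C, bond orders sum to 2 (valence 4) → 2 H
  atom 14: C, bond orders sum to 2 (valence 4) → 2 H
  atom 15: C, bond orders sum to 2 (valence 4) → 2 H
  atom 16: C, bond orders sum to 1 (valence 4) → 3 H
Totals → C:13, H:25, I:1, O:1, S:1.
In Hill order: C13H25IOS.

C13H25IOS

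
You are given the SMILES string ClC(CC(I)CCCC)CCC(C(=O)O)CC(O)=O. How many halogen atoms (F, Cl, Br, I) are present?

2

Halogen atoms appear at heavy-atom positions 1, 5 (1×Cl, 1×I).
Other groups present: 2 carboxylic acid.
Halogen count: 2.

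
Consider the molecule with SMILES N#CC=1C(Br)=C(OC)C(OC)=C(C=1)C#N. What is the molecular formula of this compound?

Walk through each heavy atom and fill implicit hydrogens from standard valence (C 4, N 3, O 2, S 2, halogen 1):
  atom 1: N, bond orders sum to 3 (valence 3) → 0 H
  atom 2: C, bond orders sum to 4 (valence 4) → 0 H
  atom 3: C, bond orders sum to 4 (valence 4) → 0 H
  atom 4: C, bond orders sum to 4 (valence 4) → 0 H
  atom 5: Br (halogen, monovalent) → 0 H
  atom 6: C, bond orders sum to 4 (valence 4) → 0 H
  atom 7: O, bond orders sum to 2 (valence 2) → 0 H
  atom 8: C, bond orders sum to 1 (valence 4) → 3 H
  atom 9: C, bond orders sum to 4 (valence 4) → 0 H
  atom 10: O, bond orders sum to 2 (valence 2) → 0 H
  atom 11: C, bond orders sum to 1 (valence 4) → 3 H
  atom 12: C, bond orders sum to 4 (valence 4) → 0 H
  atom 13: C, bond orders sum to 3 (valence 4) → 1 H
  atom 14: C, bond orders sum to 4 (valence 4) → 0 H
  atom 15: N, bond orders sum to 3 (valence 3) → 0 H
Totals → C:10, H:7, Br:1, N:2, O:2.

C10H7BrN2O2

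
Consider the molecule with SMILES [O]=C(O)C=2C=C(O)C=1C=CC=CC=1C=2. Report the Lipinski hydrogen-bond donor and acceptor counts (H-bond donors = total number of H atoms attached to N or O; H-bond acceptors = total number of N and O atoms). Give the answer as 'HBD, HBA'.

2, 3

Donors: find every N or O and count the H atoms it carries.
  atom 1 (O): bond orders sum to 2 → 0 H
  atom 3 (O): bond orders sum to 1 → 1 H
  atom 7 (O): bond orders sum to 1 → 1 H
Lipinski HBD = 2.
Acceptors: N atoms = 0, O atoms = 3 → HBA = 3.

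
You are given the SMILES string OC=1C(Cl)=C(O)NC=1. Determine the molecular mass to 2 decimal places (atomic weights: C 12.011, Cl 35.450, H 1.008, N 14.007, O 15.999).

First, the molecular formula is C4H4ClNO2 (counting implicit H from valence).
  C: 4 × 12.011 = 48.044
  Cl: 1 × 35.450 = 35.450
  H: 4 × 1.008 = 4.032
  N: 1 × 14.007 = 14.007
  O: 2 × 15.999 = 31.998
Sum: 4×12.011 + 1×35.450 + 4×1.008 + 1×14.007 + 2×15.999 = 133.531 → 133.53 g/mol.

133.53 g/mol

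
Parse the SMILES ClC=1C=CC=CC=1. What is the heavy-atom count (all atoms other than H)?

Every atom symbol written in the SMILES (organic subset) is one heavy atom; implicit H are not written.
Heavy atoms by element → C:6, Cl:1.
Total: 7.

7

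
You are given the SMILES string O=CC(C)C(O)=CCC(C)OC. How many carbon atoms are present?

Count every carbon token in the SMILES (each C, including those in ring-closure positions and inside branches).
Carbon count: 9.

9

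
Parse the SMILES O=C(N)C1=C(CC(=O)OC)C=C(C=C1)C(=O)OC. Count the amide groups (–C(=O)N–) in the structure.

1

The amide motif appears at heavy-atom position 2 in the SMILES.
Other groups present: 2 ester.
Amide count: 1.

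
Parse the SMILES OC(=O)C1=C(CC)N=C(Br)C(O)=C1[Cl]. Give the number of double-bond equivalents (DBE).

Molecular formula: C8H7BrClNO3.
DoU = (2C + 2 + N − H − X) / 2, where X is the halogen count and O/S are ignored.
    = (2·8 + 2 + 1 − 7 − 2) / 2 = 10 / 2 = 5.

5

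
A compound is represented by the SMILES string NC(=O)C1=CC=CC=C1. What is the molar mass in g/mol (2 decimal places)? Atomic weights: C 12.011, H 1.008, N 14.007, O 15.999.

121.14 g/mol

First, the molecular formula is C7H7NO (counting implicit H from valence).
  C: 7 × 12.011 = 84.077
  H: 7 × 1.008 = 7.056
  N: 1 × 14.007 = 14.007
  O: 1 × 15.999 = 15.999
Sum: 7×12.011 + 7×1.008 + 1×14.007 + 1×15.999 = 121.139 → 121.14 g/mol.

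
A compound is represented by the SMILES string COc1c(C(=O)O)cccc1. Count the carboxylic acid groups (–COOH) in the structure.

1

The carboxylic acid motif appears at heavy-atom position 5 in the SMILES.
Other groups present: 1 ether.
Carboxylic acid count: 1.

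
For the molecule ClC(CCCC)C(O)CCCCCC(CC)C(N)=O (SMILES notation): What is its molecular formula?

C15H30ClNO2

Walk through each heavy atom and fill implicit hydrogens from standard valence (C 4, N 3, O 2, S 2, halogen 1):
  atom 1: Cl (halogen, monovalent) → 0 H
  atom 2: C, bond orders sum to 3 (valence 4) → 1 H
  atom 3: C, bond orders sum to 2 (valence 4) → 2 H
  atom 4: C, bond orders sum to 2 (valence 4) → 2 H
  atom 5: C, bond orders sum to 2 (valence 4) → 2 H
  atom 6: C, bond orders sum to 1 (valence 4) → 3 H
  atom 7: C, bond orders sum to 3 (valence 4) → 1 H
  atom 8: O, bond orders sum to 1 (valence 2) → 1 H
  atom 9: C, bond orders sum to 2 (valence 4) → 2 H
  atom 10: C, bond orders sum to 2 (valence 4) → 2 H
  atom 11: C, bond orders sum to 2 (valence 4) → 2 H
  atom 12: C, bond orders sum to 2 (valence 4) → 2 H
  atom 13: C, bond orders sum to 2 (valence 4) → 2 H
  atom 14: C, bond orders sum to 3 (valence 4) → 1 H
  atom 15: C, bond orders sum to 2 (valence 4) → 2 H
  atom 16: C, bond orders sum to 1 (valence 4) → 3 H
  atom 17: C, bond orders sum to 4 (valence 4) → 0 H
  atom 18: N, bond orders sum to 1 (valence 3) → 2 H
  atom 19: O, bond orders sum to 2 (valence 2) → 0 H
Totals → C:15, H:30, Cl:1, N:1, O:2.
In Hill order: C15H30ClNO2.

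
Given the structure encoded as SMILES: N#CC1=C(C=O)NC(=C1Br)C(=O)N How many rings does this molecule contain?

In SMILES, each pair of matching ring-closure digits denotes one ring-closing bond; the number of such bonds equals the number of independent rings.
Ring-closure bonds here: 1.

1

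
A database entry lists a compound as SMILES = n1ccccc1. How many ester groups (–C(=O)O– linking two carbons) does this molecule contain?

Scan the SMILES for the ester motif — none present.

0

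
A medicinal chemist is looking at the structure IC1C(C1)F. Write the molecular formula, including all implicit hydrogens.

Walk through each heavy atom and fill implicit hydrogens from standard valence (C 4, N 3, O 2, S 2, halogen 1):
  atom 1: I (halogen, monovalent) → 0 H
  atom 2: C, bond orders sum to 3 (valence 4) → 1 H
  atom 3: C, bond orders sum to 3 (valence 4) → 1 H
  atom 4: C, bond orders sum to 2 (valence 4) → 2 H
  atom 5: F (halogen, monovalent) → 0 H
Totals → C:3, H:4, F:1, I:1.

C3H4FI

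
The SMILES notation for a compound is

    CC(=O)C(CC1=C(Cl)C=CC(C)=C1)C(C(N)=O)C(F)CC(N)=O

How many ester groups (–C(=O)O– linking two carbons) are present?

Scan the SMILES for the ester motif — none present.
Groups that are present: 2 amide, 1 ketone.

0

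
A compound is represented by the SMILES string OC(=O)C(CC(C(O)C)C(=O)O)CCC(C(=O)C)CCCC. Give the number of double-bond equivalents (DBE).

3

Molecular formula: C16H28O6.
DoU = (2C + 2 + N − H − X) / 2, where X is the halogen count and O/S are ignored.
    = (2·16 + 2 + 0 − 28 − 0) / 2 = 6 / 2 = 3.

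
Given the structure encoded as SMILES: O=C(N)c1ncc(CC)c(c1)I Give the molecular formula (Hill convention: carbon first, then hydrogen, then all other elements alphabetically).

C8H9IN2O

Walk through each heavy atom and fill implicit hydrogens from standard valence (C 4, N 3, O 2, S 2, halogen 1); for lowercase aromatic atoms, an aromatic c carries 1 H when it has two neighbours and 0 H with three, and aromatic n carries 0 H:
  atom 1: O, bond orders sum to 2 (valence 2) → 0 H
  atom 2: C, bond orders sum to 4 (valence 4) → 0 H
  atom 3: N, bond orders sum to 1 (valence 3) → 2 H
  atom 4: aromatic c, 3 neighbours → 0 H
  atom 5: aromatic n, 2 neighbours → 0 H
  atom 6: aromatic c, 2 neighbours → 1 H
  atom 7: aromatic c, 3 neighbours → 0 H
  atom 8: C, bond orders sum to 2 (valence 4) → 2 H
  atom 9: C, bond orders sum to 1 (valence 4) → 3 H
  atom 10: aromatic c, 3 neighbours → 0 H
  atom 11: aromatic c, 2 neighbours → 1 H
  atom 12: I (halogen, monovalent) → 0 H
Totals → C:8, H:9, I:1, N:2, O:1.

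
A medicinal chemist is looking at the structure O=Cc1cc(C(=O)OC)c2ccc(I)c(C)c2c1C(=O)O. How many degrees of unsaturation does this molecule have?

10

Molecular formula: C15H11IO5.
DoU = (2C + 2 + N − H − X) / 2, where X is the halogen count and O/S are ignored.
    = (2·15 + 2 + 0 − 11 − 1) / 2 = 20 / 2 = 10.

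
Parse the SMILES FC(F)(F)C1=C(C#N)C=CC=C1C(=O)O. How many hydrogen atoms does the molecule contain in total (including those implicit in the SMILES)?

Walk through each heavy atom and fill implicit hydrogens from standard valence (C 4, N 3, O 2, S 2, halogen 1):
  atom 1: F (halogen, monovalent) → 0 H
  atom 2: C, bond orders sum to 4 (valence 4) → 0 H
  atom 3: F (halogen, monovalent) → 0 H
  atom 4: F (halogen, monovalent) → 0 H
  atom 5: C, bond orders sum to 4 (valence 4) → 0 H
  atom 6: C, bond orders sum to 4 (valence 4) → 0 H
  atom 7: C, bond orders sum to 4 (valence 4) → 0 H
  atom 8: N, bond orders sum to 3 (valence 3) → 0 H
  atom 9: C, bond orders sum to 3 (valence 4) → 1 H
  atom 10: C, bond orders sum to 3 (valence 4) → 1 H
  atom 11: C, bond orders sum to 3 (valence 4) → 1 H
  atom 12: C, bond orders sum to 4 (valence 4) → 0 H
  atom 13: C, bond orders sum to 4 (valence 4) → 0 H
  atom 14: O, bond orders sum to 2 (valence 2) → 0 H
  atom 15: O, bond orders sum to 1 (valence 2) → 1 H
Total hydrogens: 4.

4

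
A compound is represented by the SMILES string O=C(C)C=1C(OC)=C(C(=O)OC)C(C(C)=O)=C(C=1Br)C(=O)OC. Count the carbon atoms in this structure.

15

Count every carbon token in the SMILES (each C, including those in ring-closure positions and inside branches).
Carbon count: 15.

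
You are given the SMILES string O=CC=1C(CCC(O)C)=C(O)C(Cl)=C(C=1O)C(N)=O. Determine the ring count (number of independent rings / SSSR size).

In SMILES, each pair of matching ring-closure digits denotes one ring-closing bond; the number of such bonds equals the number of independent rings.
Ring-closure bonds here: 1.

1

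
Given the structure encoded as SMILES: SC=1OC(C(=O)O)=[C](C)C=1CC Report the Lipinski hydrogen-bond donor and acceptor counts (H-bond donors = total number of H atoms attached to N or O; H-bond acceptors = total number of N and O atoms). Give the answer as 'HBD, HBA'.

1, 3

Donors: find every N or O and count the H atoms it carries.
  atom 3 (O): bond orders sum to 2 → 0 H
  atom 6 (O): bond orders sum to 2 → 0 H
  atom 7 (O): bond orders sum to 1 → 1 H
Lipinski HBD = 1.
Acceptors: N atoms = 0, O atoms = 3 → HBA = 3.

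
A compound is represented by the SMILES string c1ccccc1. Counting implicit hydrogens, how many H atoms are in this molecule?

Walk through each heavy atom and fill implicit hydrogens from standard valence (C 4, N 3, O 2, S 2, halogen 1); for lowercase aromatic atoms, an aromatic c carries 1 H when it has two neighbours and 0 H with three, and aromatic n carries 0 H:
  atom 1: aromatic c, 2 neighbours → 1 H
  atom 2: aromatic c, 2 neighbours → 1 H
  atom 3: aromatic c, 2 neighbours → 1 H
  atom 4: aromatic c, 2 neighbours → 1 H
  atom 5: aromatic c, 2 neighbours → 1 H
  atom 6: aromatic c, 2 neighbours → 1 H
Total hydrogens: 6.

6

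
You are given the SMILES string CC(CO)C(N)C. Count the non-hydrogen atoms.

Every atom symbol written in the SMILES (organic subset) is one heavy atom; implicit H are not written.
Heavy atoms by element → C:5, N:1, O:1.
Total: 7.

7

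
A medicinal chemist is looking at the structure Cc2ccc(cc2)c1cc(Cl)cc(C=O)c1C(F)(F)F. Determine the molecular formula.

Walk through each heavy atom and fill implicit hydrogens from standard valence (C 4, N 3, O 2, S 2, halogen 1); for lowercase aromatic atoms, an aromatic c carries 1 H when it has two neighbours and 0 H with three, and aromatic n carries 0 H:
  atom 1: C, bond orders sum to 1 (valence 4) → 3 H
  atom 2: aromatic c, 3 neighbours → 0 H
  atom 3: aromatic c, 2 neighbours → 1 H
  atom 4: aromatic c, 2 neighbours → 1 H
  atom 5: aromatic c, 3 neighbours → 0 H
  atom 6: aromatic c, 2 neighbours → 1 H
  atom 7: aromatic c, 2 neighbours → 1 H
  atom 8: aromatic c, 3 neighbours → 0 H
  atom 9: aromatic c, 2 neighbours → 1 H
  atom 10: aromatic c, 3 neighbours → 0 H
  atom 11: Cl (halogen, monovalent) → 0 H
  atom 12: aromatic c, 2 neighbours → 1 H
  atom 13: aromatic c, 3 neighbours → 0 H
  atom 14: C, bond orders sum to 3 (valence 4) → 1 H
  atom 15: O, bond orders sum to 2 (valence 2) → 0 H
  atom 16: aromatic c, 3 neighbours → 0 H
  atom 17: C, bond orders sum to 4 (valence 4) → 0 H
  atom 18: F (halogen, monovalent) → 0 H
  atom 19: F (halogen, monovalent) → 0 H
  atom 20: F (halogen, monovalent) → 0 H
Totals → C:15, H:10, Cl:1, F:3, O:1.

C15H10ClF3O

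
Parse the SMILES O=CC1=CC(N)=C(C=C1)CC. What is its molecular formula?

Walk through each heavy atom and fill implicit hydrogens from standard valence (C 4, N 3, O 2, S 2, halogen 1):
  atom 1: O, bond orders sum to 2 (valence 2) → 0 H
  atom 2: C, bond orders sum to 3 (valence 4) → 1 H
  atom 3: C, bond orders sum to 4 (valence 4) → 0 H
  atom 4: C, bond orders sum to 3 (valence 4) → 1 H
  atom 5: C, bond orders sum to 4 (valence 4) → 0 H
  atom 6: N, bond orders sum to 1 (valence 3) → 2 H
  atom 7: C, bond orders sum to 4 (valence 4) → 0 H
  atom 8: C, bond orders sum to 3 (valence 4) → 1 H
  atom 9: C, bond orders sum to 3 (valence 4) → 1 H
  atom 10: C, bond orders sum to 2 (valence 4) → 2 H
  atom 11: C, bond orders sum to 1 (valence 4) → 3 H
Totals → C:9, H:11, N:1, O:1.
In Hill order: C9H11NO.

C9H11NO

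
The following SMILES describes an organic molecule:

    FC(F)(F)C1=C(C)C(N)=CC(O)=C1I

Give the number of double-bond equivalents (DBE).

4

Molecular formula: C8H7F3INO.
DoU = (2C + 2 + N − H − X) / 2, where X is the halogen count and O/S are ignored.
    = (2·8 + 2 + 1 − 7 − 4) / 2 = 8 / 2 = 4.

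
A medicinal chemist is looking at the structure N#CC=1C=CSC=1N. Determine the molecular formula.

Walk through each heavy atom and fill implicit hydrogens from standard valence (C 4, N 3, O 2, S 2, halogen 1):
  atom 1: N, bond orders sum to 3 (valence 3) → 0 H
  atom 2: C, bond orders sum to 4 (valence 4) → 0 H
  atom 3: C, bond orders sum to 4 (valence 4) → 0 H
  atom 4: C, bond orders sum to 3 (valence 4) → 1 H
  atom 5: C, bond orders sum to 3 (valence 4) → 1 H
  atom 6: S, bond orders sum to 2 (valence 2) → 0 H
  atom 7: C, bond orders sum to 4 (valence 4) → 0 H
  atom 8: N, bond orders sum to 1 (valence 3) → 2 H
Totals → C:5, H:4, N:2, S:1.

C5H4N2S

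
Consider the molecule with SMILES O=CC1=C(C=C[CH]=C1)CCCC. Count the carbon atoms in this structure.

11

Count every carbon token in the SMILES (each C, including those in ring-closure positions and inside branches).
Carbon count: 11.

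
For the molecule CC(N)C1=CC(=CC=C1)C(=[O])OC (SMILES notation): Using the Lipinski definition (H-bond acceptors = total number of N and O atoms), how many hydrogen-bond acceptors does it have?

N atoms: 1; O atoms: 2.
Lipinski HBA = 1 + 2 = 3.

3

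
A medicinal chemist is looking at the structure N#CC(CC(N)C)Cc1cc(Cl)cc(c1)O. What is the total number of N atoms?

Scan the SMILES for N atoms (remember two-letter symbols like Cl and Br are single atoms).
Nitrogen count: 2.

2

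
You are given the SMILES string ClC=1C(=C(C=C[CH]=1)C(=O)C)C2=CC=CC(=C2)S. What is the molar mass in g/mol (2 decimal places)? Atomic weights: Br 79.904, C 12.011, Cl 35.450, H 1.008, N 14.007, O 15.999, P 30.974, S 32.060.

262.75 g/mol

First, the molecular formula is C14H11ClOS (counting implicit H from valence).
  C: 14 × 12.011 = 168.154
  Cl: 1 × 35.450 = 35.450
  H: 11 × 1.008 = 11.088
  O: 1 × 15.999 = 15.999
  S: 1 × 32.060 = 32.060
Sum: 14×12.011 + 1×35.450 + 11×1.008 + 1×15.999 + 1×32.060 = 262.751 → 262.75 g/mol.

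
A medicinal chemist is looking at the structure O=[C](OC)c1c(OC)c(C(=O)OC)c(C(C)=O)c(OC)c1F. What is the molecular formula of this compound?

C14H15FO7

Walk through each heavy atom and fill implicit hydrogens from standard valence (C 4, N 3, O 2, S 2, halogen 1); for lowercase aromatic atoms, an aromatic c carries 1 H when it has two neighbours and 0 H with three, and aromatic n carries 0 H:
  atom 1: O, bond orders sum to 2 (valence 2) → 0 H
  atom 2: C with explicit H count 0
  atom 3: O, bond orders sum to 2 (valence 2) → 0 H
  atom 4: C, bond orders sum to 1 (valence 4) → 3 H
  atom 5: aromatic c, 3 neighbours → 0 H
  atom 6: aromatic c, 3 neighbours → 0 H
  atom 7: O, bond orders sum to 2 (valence 2) → 0 H
  atom 8: C, bond orders sum to 1 (valence 4) → 3 H
  atom 9: aromatic c, 3 neighbours → 0 H
  atom 10: C, bond orders sum to 4 (valence 4) → 0 H
  atom 11: O, bond orders sum to 2 (valence 2) → 0 H
  atom 12: O, bond orders sum to 2 (valence 2) → 0 H
  atom 13: C, bond orders sum to 1 (valence 4) → 3 H
  atom 14: aromatic c, 3 neighbours → 0 H
  atom 15: C, bond orders sum to 4 (valence 4) → 0 H
  atom 16: C, bond orders sum to 1 (valence 4) → 3 H
  atom 17: O, bond orders sum to 2 (valence 2) → 0 H
  atom 18: aromatic c, 3 neighbours → 0 H
  atom 19: O, bond orders sum to 2 (valence 2) → 0 H
  atom 20: C, bond orders sum to 1 (valence 4) → 3 H
  atom 21: aromatic c, 3 neighbours → 0 H
  atom 22: F (halogen, monovalent) → 0 H
Totals → C:14, H:15, F:1, O:7.
In Hill order: C14H15FO7.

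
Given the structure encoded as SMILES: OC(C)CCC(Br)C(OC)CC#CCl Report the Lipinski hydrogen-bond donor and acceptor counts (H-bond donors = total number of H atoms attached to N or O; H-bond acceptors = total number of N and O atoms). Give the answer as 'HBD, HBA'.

Donors: find every N or O and count the H atoms it carries.
  atom 1 (O): bond orders sum to 1 → 1 H
  atom 9 (O): bond orders sum to 2 → 0 H
Lipinski HBD = 1.
Acceptors: N atoms = 0, O atoms = 2 → HBA = 2.

1, 2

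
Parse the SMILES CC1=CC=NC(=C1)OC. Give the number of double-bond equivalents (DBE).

Degree of unsaturation = (number of rings) + (number of π bonds).
Ring closures in the SMILES: 1.
π bonds: 3 double bonds (each 1 DoU) → 3 DoU from unsaturation.
Total DoU = 1 + 3 = 4.

4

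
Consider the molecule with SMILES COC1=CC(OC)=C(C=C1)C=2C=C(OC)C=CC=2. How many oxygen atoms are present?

Scan the SMILES for O atoms (remember two-letter symbols like Cl and Br are single atoms).
Oxygen count: 3.

3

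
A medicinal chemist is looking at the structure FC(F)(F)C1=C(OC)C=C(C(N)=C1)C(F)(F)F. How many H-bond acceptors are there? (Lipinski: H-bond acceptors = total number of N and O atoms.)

N atoms: 1; O atoms: 1.
Lipinski HBA = 1 + 1 = 2.

2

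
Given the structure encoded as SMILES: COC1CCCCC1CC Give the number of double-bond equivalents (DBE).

1

Degree of unsaturation = (number of rings) + (number of π bonds).
Ring closures in the SMILES: 1.
π bonds: none → 0 DoU from unsaturation.
Total DoU = 1 + 0 = 1.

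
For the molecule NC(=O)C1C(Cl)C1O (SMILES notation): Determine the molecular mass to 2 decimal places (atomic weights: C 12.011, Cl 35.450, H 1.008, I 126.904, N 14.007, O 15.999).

First, the molecular formula is C4H6ClNO2 (counting implicit H from valence).
  C: 4 × 12.011 = 48.044
  Cl: 1 × 35.450 = 35.450
  H: 6 × 1.008 = 6.048
  N: 1 × 14.007 = 14.007
  O: 2 × 15.999 = 31.998
Sum: 4×12.011 + 1×35.450 + 6×1.008 + 1×14.007 + 2×15.999 = 135.547 → 135.55 g/mol.

135.55 g/mol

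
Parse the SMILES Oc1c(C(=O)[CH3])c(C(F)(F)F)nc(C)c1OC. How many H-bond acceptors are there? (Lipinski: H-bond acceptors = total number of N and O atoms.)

4

N atoms: 1; O atoms: 3.
Lipinski HBA = 1 + 3 = 4.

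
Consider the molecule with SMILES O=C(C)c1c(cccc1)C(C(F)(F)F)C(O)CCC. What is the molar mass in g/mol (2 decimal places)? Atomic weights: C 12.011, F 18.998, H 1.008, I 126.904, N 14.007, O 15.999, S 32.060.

First, the molecular formula is C14H17F3O2 (counting implicit H from valence).
  C: 14 × 12.011 = 168.154
  F: 3 × 18.998 = 56.994
  H: 17 × 1.008 = 17.136
  O: 2 × 15.999 = 31.998
Sum: 14×12.011 + 3×18.998 + 17×1.008 + 2×15.999 = 274.282 → 274.28 g/mol.

274.28 g/mol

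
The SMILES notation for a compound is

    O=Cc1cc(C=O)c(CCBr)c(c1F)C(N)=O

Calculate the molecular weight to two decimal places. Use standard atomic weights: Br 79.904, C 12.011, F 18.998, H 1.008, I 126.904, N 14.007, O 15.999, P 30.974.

302.10 g/mol

First, the molecular formula is C11H9BrFNO3 (counting implicit H from valence).
  Br: 1 × 79.904 = 79.904
  C: 11 × 12.011 = 132.121
  F: 1 × 18.998 = 18.998
  H: 9 × 1.008 = 9.072
  N: 1 × 14.007 = 14.007
  O: 3 × 15.999 = 47.997
Sum: 1×79.904 + 11×12.011 + 1×18.998 + 9×1.008 + 1×14.007 + 3×15.999 = 302.099 → 302.10 g/mol.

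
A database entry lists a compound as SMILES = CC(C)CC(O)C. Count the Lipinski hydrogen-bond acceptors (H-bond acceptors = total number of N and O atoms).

N atoms: 0; O atoms: 1.
Lipinski HBA = 0 + 1 = 1.

1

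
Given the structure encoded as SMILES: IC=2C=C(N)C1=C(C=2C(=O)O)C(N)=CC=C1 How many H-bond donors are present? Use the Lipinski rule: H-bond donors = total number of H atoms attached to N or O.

Donors: find every N or O and count the H atoms it carries.
  atom 5 (N): bond orders sum to 1 → 2 H
  atom 10 (O): bond orders sum to 2 → 0 H
  atom 11 (O): bond orders sum to 1 → 1 H
  atom 13 (N): bond orders sum to 1 → 2 H
Lipinski HBD = 5.

5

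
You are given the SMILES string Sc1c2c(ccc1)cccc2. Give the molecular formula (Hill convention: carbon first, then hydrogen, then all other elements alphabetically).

C10H8S

Walk through each heavy atom and fill implicit hydrogens from standard valence (C 4, N 3, O 2, S 2, halogen 1); for lowercase aromatic atoms, an aromatic c carries 1 H when it has two neighbours and 0 H with three, and aromatic n carries 0 H:
  atom 1: S, bond orders sum to 1 (valence 2) → 1 H
  atom 2: aromatic c, 3 neighbours → 0 H
  atom 3: aromatic c, 3 neighbours → 0 H
  atom 4: aromatic c, 3 neighbours → 0 H
  atom 5: aromatic c, 2 neighbours → 1 H
  atom 6: aromatic c, 2 neighbours → 1 H
  atom 7: aromatic c, 2 neighbours → 1 H
  atom 8: aromatic c, 2 neighbours → 1 H
  atom 9: aromatic c, 2 neighbours → 1 H
  atom 10: aromatic c, 2 neighbours → 1 H
  atom 11: aromatic c, 2 neighbours → 1 H
Totals → C:10, H:8, S:1.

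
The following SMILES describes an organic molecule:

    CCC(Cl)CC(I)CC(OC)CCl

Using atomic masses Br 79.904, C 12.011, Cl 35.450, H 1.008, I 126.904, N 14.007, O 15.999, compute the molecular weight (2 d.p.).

339.04 g/mol

First, the molecular formula is C9H17Cl2IO (counting implicit H from valence).
  C: 9 × 12.011 = 108.099
  Cl: 2 × 35.450 = 70.900
  H: 17 × 1.008 = 17.136
  I: 1 × 126.904 = 126.904
  O: 1 × 15.999 = 15.999
Sum: 9×12.011 + 2×35.450 + 17×1.008 + 1×126.904 + 1×15.999 = 339.038 → 339.04 g/mol.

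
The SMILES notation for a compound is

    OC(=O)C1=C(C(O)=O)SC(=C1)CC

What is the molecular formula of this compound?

Walk through each heavy atom and fill implicit hydrogens from standard valence (C 4, N 3, O 2, S 2, halogen 1):
  atom 1: O, bond orders sum to 1 (valence 2) → 1 H
  atom 2: C, bond orders sum to 4 (valence 4) → 0 H
  atom 3: O, bond orders sum to 2 (valence 2) → 0 H
  atom 4: C, bond orders sum to 4 (valence 4) → 0 H
  atom 5: C, bond orders sum to 4 (valence 4) → 0 H
  atom 6: C, bond orders sum to 4 (valence 4) → 0 H
  atom 7: O, bond orders sum to 1 (valence 2) → 1 H
  atom 8: O, bond orders sum to 2 (valence 2) → 0 H
  atom 9: S, bond orders sum to 2 (valence 2) → 0 H
  atom 10: C, bond orders sum to 4 (valence 4) → 0 H
  atom 11: C, bond orders sum to 3 (valence 4) → 1 H
  atom 12: C, bond orders sum to 2 (valence 4) → 2 H
  atom 13: C, bond orders sum to 1 (valence 4) → 3 H
Totals → C:8, H:8, O:4, S:1.
In Hill order: C8H8O4S.

C8H8O4S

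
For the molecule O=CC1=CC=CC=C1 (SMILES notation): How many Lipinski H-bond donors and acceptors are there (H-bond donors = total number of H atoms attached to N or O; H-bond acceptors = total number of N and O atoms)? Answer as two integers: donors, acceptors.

Donors: find every N or O and count the H atoms it carries.
  atom 1 (O): bond orders sum to 2 → 0 H
Lipinski HBD = 0.
Acceptors: N atoms = 0, O atoms = 1 → HBA = 1.

0, 1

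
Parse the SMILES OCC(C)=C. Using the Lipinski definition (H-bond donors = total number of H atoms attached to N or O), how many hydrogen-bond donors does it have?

1

Donors: find every N or O and count the H atoms it carries.
  atom 1 (O): bond orders sum to 1 → 1 H
Lipinski HBD = 1.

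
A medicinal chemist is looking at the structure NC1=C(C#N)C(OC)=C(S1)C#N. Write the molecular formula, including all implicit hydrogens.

Walk through each heavy atom and fill implicit hydrogens from standard valence (C 4, N 3, O 2, S 2, halogen 1):
  atom 1: N, bond orders sum to 1 (valence 3) → 2 H
  atom 2: C, bond orders sum to 4 (valence 4) → 0 H
  atom 3: C, bond orders sum to 4 (valence 4) → 0 H
  atom 4: C, bond orders sum to 4 (valence 4) → 0 H
  atom 5: N, bond orders sum to 3 (valence 3) → 0 H
  atom 6: C, bond orders sum to 4 (valence 4) → 0 H
  atom 7: O, bond orders sum to 2 (valence 2) → 0 H
  atom 8: C, bond orders sum to 1 (valence 4) → 3 H
  atom 9: C, bond orders sum to 4 (valence 4) → 0 H
  atom 10: S, bond orders sum to 2 (valence 2) → 0 H
  atom 11: C, bond orders sum to 4 (valence 4) → 0 H
  atom 12: N, bond orders sum to 3 (valence 3) → 0 H
Totals → C:7, H:5, N:3, O:1, S:1.

C7H5N3OS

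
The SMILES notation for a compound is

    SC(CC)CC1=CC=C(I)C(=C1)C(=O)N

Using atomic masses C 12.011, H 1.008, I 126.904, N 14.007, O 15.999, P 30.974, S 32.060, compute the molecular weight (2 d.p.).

First, the molecular formula is C11H14INOS (counting implicit H from valence).
  C: 11 × 12.011 = 132.121
  H: 14 × 1.008 = 14.112
  I: 1 × 126.904 = 126.904
  N: 1 × 14.007 = 14.007
  O: 1 × 15.999 = 15.999
  S: 1 × 32.060 = 32.060
Sum: 11×12.011 + 14×1.008 + 1×126.904 + 1×14.007 + 1×15.999 + 1×32.060 = 335.203 → 335.20 g/mol.

335.20 g/mol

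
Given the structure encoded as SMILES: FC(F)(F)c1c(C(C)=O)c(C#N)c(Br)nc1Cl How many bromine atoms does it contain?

1

Scan the SMILES for Br atoms (remember two-letter symbols like Cl and Br are single atoms).
Bromine count: 1.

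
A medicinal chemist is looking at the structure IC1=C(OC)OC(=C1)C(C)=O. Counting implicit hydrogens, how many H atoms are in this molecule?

7

Walk through each heavy atom and fill implicit hydrogens from standard valence (C 4, N 3, O 2, S 2, halogen 1):
  atom 1: I (halogen, monovalent) → 0 H
  atom 2: C, bond orders sum to 4 (valence 4) → 0 H
  atom 3: C, bond orders sum to 4 (valence 4) → 0 H
  atom 4: O, bond orders sum to 2 (valence 2) → 0 H
  atom 5: C, bond orders sum to 1 (valence 4) → 3 H
  atom 6: O, bond orders sum to 2 (valence 2) → 0 H
  atom 7: C, bond orders sum to 4 (valence 4) → 0 H
  atom 8: C, bond orders sum to 3 (valence 4) → 1 H
  atom 9: C, bond orders sum to 4 (valence 4) → 0 H
  atom 10: C, bond orders sum to 1 (valence 4) → 3 H
  atom 11: O, bond orders sum to 2 (valence 2) → 0 H
Total hydrogens: 7.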